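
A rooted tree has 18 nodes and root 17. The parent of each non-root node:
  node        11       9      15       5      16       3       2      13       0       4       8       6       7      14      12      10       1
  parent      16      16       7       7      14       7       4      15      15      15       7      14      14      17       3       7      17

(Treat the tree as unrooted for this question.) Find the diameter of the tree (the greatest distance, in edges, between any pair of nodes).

A longest path is 1 – 17 – 14 – 7 – 15 – 4 – 2, with 6 edges.

6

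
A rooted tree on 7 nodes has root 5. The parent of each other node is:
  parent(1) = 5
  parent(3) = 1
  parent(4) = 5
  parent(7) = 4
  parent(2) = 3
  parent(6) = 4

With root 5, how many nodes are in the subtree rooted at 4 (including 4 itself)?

3

Descendants of 4 (including itself): 4, 7, 6. That's 3.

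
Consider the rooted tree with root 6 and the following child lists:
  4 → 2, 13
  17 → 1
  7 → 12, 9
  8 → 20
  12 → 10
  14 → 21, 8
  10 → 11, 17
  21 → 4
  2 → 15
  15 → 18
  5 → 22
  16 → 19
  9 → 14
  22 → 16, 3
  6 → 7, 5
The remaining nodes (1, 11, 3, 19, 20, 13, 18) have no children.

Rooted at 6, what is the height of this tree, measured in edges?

18 sits deepest: 6–7–9–14–21–4–2–15–18 — 8 edges from the root.

8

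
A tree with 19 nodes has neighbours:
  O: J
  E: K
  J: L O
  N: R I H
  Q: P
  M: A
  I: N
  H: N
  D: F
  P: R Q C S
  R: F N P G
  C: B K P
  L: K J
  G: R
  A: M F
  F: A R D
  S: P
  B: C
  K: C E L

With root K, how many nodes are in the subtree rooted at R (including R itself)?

9

R's subtree: {R, G, N, F, I, H, A, D, M}, size 9.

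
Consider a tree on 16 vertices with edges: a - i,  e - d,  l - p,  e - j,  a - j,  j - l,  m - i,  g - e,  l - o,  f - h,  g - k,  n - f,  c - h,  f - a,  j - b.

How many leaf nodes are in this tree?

8

Degree-1 nodes: b, c, d, k, m, n, o, p — 8 of them.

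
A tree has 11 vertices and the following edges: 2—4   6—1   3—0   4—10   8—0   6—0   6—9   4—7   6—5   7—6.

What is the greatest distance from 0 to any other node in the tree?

Distances from 0 peak at 4, attained at 10 (2 also at distance 4).
0 – 6 – 7 – 4 – 10

4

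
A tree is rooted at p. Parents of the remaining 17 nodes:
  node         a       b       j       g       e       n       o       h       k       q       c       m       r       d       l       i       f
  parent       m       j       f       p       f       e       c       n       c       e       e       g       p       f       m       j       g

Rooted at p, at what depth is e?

3

p–g–f–e — 3 edges.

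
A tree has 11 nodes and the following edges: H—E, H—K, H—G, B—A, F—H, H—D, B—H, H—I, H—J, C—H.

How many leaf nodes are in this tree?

The leaves are A, C, D, E, F, G, I, J, K.
That is 9 leaves.

9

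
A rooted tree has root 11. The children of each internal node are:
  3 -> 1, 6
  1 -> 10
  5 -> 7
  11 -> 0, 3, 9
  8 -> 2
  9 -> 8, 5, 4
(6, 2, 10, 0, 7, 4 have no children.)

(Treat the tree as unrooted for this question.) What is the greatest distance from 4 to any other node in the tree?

5

The node farthest from 4 is 10, via 4-9-11-3-1-10 — 5 edges.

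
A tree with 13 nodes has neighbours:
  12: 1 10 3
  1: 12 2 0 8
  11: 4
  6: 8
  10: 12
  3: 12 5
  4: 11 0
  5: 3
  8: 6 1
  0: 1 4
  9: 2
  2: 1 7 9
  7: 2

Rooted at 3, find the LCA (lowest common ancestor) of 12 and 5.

Path 12→root: 12 3; path 5→root: 5 3.
First common node: 3.

3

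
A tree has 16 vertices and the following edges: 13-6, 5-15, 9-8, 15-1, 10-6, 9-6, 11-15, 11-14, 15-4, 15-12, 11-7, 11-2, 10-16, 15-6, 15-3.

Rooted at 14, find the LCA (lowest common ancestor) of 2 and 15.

11

Ancestors of 2 (toward the root): 2, 11, 14.
Ancestors of 15: 15, 11, 14.
The deepest node appearing in both lists is 11.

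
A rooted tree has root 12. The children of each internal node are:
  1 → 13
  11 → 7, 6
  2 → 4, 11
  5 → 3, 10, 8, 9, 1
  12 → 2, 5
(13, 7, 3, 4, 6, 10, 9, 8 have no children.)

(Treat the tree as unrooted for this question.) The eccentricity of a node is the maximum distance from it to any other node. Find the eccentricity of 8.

5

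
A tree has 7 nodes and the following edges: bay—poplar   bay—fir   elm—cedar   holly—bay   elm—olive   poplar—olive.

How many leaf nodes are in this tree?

The leaves are cedar, fir, holly.
That is 3 leaves.

3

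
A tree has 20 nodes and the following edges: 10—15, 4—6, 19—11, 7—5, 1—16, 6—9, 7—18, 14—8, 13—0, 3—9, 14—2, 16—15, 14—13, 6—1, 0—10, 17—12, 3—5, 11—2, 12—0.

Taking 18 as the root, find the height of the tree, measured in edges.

15

The longest root-to-leaf path is 18 → 7 → 5 → 3 → 9 → 6 → 1 → 16 → 15 → 10 → 0 → 13 → 14 → 2 → 11 → 19 (15 edges).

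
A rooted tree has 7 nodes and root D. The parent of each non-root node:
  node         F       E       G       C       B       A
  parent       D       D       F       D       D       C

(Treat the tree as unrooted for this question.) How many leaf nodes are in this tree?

4

The leaves are A, B, E, G.
That is 4 leaves.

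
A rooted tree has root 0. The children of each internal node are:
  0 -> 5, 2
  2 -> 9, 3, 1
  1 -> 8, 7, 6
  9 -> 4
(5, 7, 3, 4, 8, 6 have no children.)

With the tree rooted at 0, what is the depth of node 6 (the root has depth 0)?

3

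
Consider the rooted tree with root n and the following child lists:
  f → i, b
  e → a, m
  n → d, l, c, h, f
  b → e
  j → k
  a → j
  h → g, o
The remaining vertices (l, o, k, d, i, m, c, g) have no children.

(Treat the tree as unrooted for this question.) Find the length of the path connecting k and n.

Walking from k: k – j – a – e – b – f – n. Length 6.

6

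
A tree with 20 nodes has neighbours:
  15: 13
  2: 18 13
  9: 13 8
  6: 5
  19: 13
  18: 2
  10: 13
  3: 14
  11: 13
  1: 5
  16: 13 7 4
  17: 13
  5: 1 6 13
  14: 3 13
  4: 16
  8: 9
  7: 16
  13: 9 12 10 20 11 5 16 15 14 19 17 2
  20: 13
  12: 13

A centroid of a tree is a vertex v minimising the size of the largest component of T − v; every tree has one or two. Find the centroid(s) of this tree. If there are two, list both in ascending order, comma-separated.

Delete 13: the remaining components have sizes 3, 3, 2, 2, 2, 1, 1, 1, 1, 1, 1, 1. Max 3 ≤ 10, so 13 is a centroid.
Every other node leaves some component of size > 10, so the centroid is unique.

13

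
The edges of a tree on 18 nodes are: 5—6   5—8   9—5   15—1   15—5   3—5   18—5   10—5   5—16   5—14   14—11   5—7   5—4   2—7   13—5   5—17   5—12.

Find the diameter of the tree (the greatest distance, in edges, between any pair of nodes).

BFS from 2 reaches 11 last, at distance 4; BFS from 11 confirms no node is farther.
Path: 2 – 7 – 5 – 14 – 11.

4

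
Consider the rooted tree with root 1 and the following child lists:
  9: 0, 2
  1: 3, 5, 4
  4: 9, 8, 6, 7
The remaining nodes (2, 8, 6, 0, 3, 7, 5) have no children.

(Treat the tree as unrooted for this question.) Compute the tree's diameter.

4

A longest path is 3-1-4-9-0, with 4 edges.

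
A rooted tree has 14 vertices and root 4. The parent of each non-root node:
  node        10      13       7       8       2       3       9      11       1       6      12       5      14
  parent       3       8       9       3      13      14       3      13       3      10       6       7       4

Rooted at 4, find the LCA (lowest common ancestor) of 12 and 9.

12's ancestor chain is 12, 6, 10, 3, 14, 4 and 9's is 9, 3, 14, 4; they first meet at 3.

3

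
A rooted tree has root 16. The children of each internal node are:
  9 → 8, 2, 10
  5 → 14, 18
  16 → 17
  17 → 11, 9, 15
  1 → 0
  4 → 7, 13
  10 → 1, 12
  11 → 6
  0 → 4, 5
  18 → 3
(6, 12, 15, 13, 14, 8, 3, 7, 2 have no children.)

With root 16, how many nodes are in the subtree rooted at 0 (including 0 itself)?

0's subtree: {0, 5, 4, 18, 14, 13, 7, 3}, size 8.

8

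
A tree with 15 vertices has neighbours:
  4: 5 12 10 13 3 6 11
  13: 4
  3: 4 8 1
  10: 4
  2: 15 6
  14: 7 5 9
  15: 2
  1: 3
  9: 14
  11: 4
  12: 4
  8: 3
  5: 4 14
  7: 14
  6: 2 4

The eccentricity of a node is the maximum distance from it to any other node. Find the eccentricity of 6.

4

The node farthest from 6 is 7 (9 also at distance 4), via 6 – 4 – 5 – 14 – 7 — 4 edges.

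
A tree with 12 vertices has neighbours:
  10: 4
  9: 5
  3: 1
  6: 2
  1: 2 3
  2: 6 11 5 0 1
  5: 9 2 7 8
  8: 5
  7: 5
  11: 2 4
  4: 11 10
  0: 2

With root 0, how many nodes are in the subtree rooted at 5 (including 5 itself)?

4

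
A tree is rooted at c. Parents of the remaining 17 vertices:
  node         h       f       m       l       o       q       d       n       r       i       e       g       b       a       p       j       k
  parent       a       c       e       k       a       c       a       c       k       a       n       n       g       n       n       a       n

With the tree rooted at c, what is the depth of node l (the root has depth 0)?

3

Path from c to l: c → n → k → l, which has 3 edges.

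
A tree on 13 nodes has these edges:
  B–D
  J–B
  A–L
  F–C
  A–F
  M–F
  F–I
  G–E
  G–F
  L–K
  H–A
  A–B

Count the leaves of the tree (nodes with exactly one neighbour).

Degree-1 nodes: C, D, E, H, I, J, K, M — 8 of them.

8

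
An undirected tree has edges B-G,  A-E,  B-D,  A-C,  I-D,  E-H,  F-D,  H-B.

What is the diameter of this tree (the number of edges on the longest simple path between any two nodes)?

A longest path is I-D-B-H-E-A-C, with 6 edges.

6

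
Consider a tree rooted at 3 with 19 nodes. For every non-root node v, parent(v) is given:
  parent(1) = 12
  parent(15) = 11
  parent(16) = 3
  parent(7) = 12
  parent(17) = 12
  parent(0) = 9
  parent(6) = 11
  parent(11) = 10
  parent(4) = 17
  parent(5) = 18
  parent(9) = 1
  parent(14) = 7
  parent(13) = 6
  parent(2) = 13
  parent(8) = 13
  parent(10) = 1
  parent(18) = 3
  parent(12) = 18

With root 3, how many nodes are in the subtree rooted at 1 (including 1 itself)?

Descendants of 1 (including itself): 1, 9, 10, 0, 11, 6, 15, 13, 8, 2. That's 10.

10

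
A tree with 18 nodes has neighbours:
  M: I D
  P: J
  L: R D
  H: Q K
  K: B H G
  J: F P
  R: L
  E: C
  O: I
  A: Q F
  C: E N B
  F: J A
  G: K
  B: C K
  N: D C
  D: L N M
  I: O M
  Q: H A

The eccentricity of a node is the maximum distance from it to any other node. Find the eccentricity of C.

Distances from C peak at 8, attained at P.
C-B-K-H-Q-A-F-J-P

8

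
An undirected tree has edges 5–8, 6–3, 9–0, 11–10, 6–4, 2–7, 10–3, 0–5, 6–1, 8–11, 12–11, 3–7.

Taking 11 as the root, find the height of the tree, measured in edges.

A deepest node is 4, reached by 11 – 10 – 3 – 6 – 4.
That path has 4 edges, so the height is 4.

4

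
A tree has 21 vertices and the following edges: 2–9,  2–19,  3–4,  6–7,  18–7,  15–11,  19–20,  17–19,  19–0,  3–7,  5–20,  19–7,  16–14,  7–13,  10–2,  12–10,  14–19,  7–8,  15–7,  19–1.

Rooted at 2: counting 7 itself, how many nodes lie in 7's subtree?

9

7's subtree: {7, 3, 18, 15, 8, 6, 13, 4, 11}, size 9.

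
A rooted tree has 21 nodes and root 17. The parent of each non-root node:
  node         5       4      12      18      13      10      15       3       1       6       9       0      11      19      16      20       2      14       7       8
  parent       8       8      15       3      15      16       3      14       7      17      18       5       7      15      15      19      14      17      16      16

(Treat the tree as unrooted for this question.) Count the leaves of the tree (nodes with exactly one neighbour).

11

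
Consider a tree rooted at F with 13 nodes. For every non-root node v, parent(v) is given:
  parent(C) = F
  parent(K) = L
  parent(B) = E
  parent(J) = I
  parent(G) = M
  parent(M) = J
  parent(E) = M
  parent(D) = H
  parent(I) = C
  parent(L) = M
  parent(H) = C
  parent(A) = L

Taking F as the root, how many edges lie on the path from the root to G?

Climbing from G to the root: G–M–J–I–C–F. That's 5 steps.

5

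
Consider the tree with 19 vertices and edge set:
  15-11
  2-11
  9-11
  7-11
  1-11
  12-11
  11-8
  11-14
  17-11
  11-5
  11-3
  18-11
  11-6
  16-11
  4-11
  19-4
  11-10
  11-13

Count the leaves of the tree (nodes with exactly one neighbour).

Degree-1 nodes: 1, 2, 3, 5, 6, 7, 8, 9, 10, 12, 13, 14, 15, 16, 17, 18, 19 — 17 of them.

17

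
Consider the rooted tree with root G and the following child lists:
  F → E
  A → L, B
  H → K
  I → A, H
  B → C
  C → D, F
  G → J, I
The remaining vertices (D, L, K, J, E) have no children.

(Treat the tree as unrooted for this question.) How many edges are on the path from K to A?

3

K – H – I – A: 3 edges.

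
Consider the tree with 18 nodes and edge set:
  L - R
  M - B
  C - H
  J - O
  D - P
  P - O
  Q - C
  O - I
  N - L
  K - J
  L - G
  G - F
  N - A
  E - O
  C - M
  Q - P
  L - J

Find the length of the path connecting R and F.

Walking from R: R - L - G - F. Length 3.

3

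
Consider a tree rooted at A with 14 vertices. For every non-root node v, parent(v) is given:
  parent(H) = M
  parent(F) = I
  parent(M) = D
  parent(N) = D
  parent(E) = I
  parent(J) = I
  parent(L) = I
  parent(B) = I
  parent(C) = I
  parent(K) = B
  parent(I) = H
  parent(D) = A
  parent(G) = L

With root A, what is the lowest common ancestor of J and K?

Path J→root: J I H M D A; path K→root: K B I H M D A.
First common node: I.

I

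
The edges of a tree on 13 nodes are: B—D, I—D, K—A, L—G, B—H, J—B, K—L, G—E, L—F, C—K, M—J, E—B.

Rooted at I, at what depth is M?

4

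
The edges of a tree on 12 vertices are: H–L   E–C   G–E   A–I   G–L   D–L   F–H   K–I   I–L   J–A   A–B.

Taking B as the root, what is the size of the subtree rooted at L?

Descendants of L (including itself): L, G, D, H, E, F, C. That's 7.

7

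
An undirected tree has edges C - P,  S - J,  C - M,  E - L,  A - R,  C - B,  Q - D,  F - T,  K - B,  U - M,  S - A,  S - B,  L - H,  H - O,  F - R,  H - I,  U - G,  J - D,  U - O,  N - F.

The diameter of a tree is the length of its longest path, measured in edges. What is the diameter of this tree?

A longest path is E-L-H-O-U-M-C-B-S-A-R-F-T, with 12 edges.

12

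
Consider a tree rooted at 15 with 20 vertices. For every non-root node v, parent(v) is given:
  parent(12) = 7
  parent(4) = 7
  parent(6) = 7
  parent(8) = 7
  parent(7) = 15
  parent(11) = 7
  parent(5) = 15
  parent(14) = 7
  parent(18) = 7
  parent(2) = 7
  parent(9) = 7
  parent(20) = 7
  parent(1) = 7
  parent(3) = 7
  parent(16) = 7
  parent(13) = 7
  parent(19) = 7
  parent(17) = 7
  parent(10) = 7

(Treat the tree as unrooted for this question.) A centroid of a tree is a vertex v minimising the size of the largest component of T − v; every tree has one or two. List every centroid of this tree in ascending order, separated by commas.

7

If 7 is removed the pieces have sizes 2, 1, 1, 1, 1, 1, 1, 1, 1, 1, 1, 1, 1, 1, 1, 1, 1, 1, all ≤ ⌊20/2⌋ = 10.
Every other node leaves some component of size > 10, so the centroid is unique.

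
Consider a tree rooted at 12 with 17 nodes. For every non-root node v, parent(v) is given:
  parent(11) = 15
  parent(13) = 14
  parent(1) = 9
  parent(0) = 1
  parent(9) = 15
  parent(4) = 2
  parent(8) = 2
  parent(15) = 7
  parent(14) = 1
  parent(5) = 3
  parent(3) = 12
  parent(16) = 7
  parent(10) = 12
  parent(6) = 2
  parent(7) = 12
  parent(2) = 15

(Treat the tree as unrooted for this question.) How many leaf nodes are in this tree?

Degree-1 nodes: 0, 4, 5, 6, 8, 10, 11, 13, 16 — 9 of them.

9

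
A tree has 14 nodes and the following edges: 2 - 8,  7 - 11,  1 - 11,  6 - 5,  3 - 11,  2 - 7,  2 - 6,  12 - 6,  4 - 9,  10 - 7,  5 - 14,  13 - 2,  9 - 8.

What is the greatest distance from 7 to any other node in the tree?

4

The node farthest from 7 is 14 (4 also at distance 4), via 7 – 2 – 6 – 5 – 14 — 4 edges.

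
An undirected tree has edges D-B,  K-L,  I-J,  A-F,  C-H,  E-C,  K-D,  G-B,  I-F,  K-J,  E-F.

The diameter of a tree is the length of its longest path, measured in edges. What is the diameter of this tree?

BFS from H reaches G last, at distance 9; BFS from G confirms no node is farther.
Path: H-C-E-F-I-J-K-D-B-G.

9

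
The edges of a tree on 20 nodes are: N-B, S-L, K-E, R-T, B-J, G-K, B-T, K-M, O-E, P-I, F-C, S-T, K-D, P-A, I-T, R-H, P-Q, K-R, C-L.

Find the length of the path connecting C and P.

The path is C - L - S - T - I - P, which has 5 edges.

5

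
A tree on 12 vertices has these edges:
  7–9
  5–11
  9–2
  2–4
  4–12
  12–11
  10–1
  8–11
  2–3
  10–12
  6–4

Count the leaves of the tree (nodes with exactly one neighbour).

6

Exactly 6 nodes have a single neighbour: 1, 3, 5, 6, 7, 8.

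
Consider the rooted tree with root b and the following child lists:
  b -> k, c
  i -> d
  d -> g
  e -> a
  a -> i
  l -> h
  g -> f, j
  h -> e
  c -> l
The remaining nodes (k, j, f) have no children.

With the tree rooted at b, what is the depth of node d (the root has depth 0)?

b → c → l → h → e → a → i → d — 7 edges.

7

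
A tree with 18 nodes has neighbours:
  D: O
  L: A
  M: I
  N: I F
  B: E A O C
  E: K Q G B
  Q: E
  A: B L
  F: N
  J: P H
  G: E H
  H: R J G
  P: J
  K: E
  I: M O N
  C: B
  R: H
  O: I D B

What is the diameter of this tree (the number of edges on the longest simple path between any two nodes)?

9

A longest path is P-J-H-G-E-B-O-I-N-F, with 9 edges.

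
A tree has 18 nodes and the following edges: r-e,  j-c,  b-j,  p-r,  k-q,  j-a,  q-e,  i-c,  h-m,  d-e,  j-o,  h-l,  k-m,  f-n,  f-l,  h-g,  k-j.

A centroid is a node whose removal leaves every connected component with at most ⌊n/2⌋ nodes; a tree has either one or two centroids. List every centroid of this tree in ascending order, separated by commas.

k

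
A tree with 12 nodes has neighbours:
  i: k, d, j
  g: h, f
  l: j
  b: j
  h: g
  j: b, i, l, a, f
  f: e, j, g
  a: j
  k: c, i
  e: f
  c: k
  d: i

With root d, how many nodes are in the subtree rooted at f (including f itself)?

Descendants of f (including itself): f, g, e, h. That's 4.

4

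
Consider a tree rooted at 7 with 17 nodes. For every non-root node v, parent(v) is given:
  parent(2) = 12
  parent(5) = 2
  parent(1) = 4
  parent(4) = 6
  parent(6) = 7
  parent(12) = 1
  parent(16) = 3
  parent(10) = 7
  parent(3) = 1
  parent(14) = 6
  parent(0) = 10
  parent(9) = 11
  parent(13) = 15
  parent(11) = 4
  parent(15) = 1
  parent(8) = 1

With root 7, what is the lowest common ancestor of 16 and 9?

16's ancestor chain is 16, 3, 1, 4, 6, 7 and 9's is 9, 11, 4, 6, 7; they first meet at 4.

4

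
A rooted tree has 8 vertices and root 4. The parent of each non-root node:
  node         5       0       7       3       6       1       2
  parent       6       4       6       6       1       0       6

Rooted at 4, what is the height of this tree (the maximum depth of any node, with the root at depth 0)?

The longest root-to-leaf path is 4 – 0 – 1 – 6 – 3 (4 edges).

4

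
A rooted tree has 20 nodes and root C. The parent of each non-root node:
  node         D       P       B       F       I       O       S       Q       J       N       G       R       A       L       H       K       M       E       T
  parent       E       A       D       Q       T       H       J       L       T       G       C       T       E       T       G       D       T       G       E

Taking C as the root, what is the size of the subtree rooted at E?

The subtree rooted at E contains: E, T, A, D, M, L, R, J, I, P, B, K, Q, S, F — 15 nodes.

15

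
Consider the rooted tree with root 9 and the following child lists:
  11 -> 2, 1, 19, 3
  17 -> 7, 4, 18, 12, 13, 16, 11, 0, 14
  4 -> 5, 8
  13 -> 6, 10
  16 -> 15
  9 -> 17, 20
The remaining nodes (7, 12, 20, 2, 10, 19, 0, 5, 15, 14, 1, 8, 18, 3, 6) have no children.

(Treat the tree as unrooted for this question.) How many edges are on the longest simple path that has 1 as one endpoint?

Distances from 1 peak at 4, attained at 15 (8, 10, 5, 6, 20 also at distance 4).
1–11–17–16–15

4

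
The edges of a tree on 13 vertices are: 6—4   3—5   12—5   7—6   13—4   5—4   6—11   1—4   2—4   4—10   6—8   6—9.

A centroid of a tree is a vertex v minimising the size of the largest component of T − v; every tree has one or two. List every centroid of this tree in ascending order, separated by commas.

4

Delete 4: the remaining components have sizes 5, 3, 1, 1, 1, 1. Max 5 ≤ 6, so 4 is a centroid.
Every other node leaves some component of size > 6, so the centroid is unique.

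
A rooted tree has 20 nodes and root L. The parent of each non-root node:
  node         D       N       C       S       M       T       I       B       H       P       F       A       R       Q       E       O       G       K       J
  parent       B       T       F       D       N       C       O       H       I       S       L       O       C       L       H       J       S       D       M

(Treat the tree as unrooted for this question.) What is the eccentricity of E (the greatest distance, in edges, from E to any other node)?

11

Distances from E peak at 11, attained at Q.
E – H – I – O – J – M – N – T – C – F – L – Q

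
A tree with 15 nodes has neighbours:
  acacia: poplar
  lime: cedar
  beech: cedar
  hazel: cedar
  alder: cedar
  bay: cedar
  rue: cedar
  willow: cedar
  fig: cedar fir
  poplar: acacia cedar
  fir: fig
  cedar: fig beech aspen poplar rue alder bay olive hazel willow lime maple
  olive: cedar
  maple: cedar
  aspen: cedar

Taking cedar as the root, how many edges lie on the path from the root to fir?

Climbing from fir to the root: fir → fig → cedar. That's 2 steps.

2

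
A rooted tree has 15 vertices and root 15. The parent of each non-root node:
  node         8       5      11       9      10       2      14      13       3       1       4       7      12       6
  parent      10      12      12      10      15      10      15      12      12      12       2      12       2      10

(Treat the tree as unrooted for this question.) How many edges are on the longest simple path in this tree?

BFS from 1 reaches 14 last, at distance 5; BFS from 14 confirms no node is farther.
Path: 1 – 12 – 2 – 10 – 15 – 14.

5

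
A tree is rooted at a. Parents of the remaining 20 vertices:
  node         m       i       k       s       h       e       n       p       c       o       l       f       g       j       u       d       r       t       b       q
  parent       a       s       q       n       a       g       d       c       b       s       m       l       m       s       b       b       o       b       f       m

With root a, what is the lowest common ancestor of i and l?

l

Ancestors of i (toward the root): i, s, n, d, b, f, l, m, a.
Ancestors of l: l, m, a.
The deepest node appearing in both lists is l.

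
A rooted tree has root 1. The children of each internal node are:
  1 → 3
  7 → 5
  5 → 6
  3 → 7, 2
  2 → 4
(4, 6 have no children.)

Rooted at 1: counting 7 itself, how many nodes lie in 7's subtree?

3

7's subtree: {7, 5, 6}, size 3.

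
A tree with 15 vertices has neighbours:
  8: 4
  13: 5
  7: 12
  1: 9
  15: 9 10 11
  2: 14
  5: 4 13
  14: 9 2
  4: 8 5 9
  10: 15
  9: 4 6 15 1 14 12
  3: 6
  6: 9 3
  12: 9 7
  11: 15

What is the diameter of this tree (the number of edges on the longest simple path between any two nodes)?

BFS from 13 reaches 11 last, at distance 5; BFS from 11 confirms no node is farther.
Path: 13–5–4–9–15–11.

5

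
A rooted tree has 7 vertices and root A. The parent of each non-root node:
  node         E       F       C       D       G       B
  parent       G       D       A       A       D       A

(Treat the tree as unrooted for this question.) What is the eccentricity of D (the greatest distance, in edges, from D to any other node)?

The node farthest from D is B (C, E also at distance 2), via D–A–B — 2 edges.

2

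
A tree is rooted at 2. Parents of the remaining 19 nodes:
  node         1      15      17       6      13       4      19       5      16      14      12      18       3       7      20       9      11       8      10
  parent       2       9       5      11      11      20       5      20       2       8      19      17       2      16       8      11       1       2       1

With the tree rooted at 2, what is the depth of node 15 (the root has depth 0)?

4

Climbing from 15 to the root: 15 → 9 → 11 → 1 → 2. That's 4 steps.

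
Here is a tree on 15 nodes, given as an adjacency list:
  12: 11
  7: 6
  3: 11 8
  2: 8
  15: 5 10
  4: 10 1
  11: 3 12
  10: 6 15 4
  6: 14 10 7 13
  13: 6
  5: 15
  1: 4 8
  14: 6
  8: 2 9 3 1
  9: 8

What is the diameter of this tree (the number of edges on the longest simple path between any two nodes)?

8

A longest path is 12 – 11 – 3 – 8 – 1 – 4 – 10 – 15 – 5, with 8 edges.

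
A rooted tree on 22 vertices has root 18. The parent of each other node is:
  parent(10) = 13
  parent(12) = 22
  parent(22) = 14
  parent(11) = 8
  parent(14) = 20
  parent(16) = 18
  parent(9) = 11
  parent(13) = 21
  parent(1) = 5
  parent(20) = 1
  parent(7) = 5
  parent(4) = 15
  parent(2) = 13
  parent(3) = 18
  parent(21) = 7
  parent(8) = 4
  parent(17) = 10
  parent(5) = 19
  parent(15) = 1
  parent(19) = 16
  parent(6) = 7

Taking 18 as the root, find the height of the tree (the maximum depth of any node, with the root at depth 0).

A deepest node is 9, reached by 18-16-19-5-1-15-4-8-11-9.
That path has 9 edges, so the height is 9.

9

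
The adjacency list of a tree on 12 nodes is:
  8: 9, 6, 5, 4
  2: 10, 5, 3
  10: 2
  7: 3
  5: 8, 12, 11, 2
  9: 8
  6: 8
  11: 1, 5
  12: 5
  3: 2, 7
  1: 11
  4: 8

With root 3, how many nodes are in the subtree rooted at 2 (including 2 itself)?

10

The subtree rooted at 2 contains: 2, 5, 10, 8, 12, 11, 4, 9, 6, 1 — 10 nodes.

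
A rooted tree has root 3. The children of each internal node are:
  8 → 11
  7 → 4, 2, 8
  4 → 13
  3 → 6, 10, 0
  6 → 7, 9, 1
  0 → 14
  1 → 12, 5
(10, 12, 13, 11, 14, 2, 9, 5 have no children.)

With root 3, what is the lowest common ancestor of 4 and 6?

Ancestors of 4 (toward the root): 4, 7, 6, 3.
Ancestors of 6: 6, 3.
The deepest node appearing in both lists is 6.

6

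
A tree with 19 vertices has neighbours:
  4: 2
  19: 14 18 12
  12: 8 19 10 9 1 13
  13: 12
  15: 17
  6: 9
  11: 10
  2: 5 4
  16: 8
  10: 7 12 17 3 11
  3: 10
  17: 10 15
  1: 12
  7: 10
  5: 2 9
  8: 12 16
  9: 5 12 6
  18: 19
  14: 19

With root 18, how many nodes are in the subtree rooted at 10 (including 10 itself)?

The subtree rooted at 10 contains: 10, 17, 7, 3, 11, 15 — 6 nodes.

6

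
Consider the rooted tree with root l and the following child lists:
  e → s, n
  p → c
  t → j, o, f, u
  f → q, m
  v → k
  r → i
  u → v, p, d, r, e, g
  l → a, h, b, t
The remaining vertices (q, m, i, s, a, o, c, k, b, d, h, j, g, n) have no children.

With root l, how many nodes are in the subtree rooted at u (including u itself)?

u's subtree: {u, v, p, e, d, r, g, k, c, n, s, i}, size 12.

12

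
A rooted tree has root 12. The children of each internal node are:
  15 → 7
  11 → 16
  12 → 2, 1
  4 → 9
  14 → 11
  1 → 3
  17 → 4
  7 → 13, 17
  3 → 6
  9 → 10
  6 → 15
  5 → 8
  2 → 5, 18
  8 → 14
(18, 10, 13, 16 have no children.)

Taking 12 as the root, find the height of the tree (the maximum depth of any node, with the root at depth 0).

The longest root-to-leaf path is 12 → 1 → 3 → 6 → 15 → 7 → 17 → 4 → 9 → 10 (9 edges).

9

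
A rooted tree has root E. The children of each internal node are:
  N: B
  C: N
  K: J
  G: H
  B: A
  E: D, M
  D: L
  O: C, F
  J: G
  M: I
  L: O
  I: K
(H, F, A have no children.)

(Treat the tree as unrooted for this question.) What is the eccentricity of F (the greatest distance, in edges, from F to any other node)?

A farthest node from F is H.
The path F–O–L–D–E–M–I–K–J–G–H has 10 edges.

10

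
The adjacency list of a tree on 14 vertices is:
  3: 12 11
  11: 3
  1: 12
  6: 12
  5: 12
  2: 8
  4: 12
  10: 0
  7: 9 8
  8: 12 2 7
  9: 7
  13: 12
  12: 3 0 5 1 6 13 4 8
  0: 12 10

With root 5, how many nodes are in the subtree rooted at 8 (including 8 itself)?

4

Descendants of 8 (including itself): 8, 2, 7, 9. That's 4.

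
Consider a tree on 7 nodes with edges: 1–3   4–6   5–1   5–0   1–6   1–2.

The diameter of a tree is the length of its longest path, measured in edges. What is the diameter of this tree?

4

BFS from 4 reaches 0 last, at distance 4; BFS from 0 confirms no node is farther.
Path: 4–6–1–5–0.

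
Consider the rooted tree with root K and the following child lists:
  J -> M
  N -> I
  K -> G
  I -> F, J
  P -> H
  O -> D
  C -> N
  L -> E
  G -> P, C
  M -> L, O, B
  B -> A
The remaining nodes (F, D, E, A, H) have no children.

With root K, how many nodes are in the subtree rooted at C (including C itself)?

The subtree rooted at C contains: C, N, I, J, F, M, L, B, O, E, A, D — 12 nodes.

12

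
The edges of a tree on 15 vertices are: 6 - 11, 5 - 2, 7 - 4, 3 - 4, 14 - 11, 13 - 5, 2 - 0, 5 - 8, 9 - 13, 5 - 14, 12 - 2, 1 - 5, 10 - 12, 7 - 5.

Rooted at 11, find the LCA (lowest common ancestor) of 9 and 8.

5

9's ancestor chain is 9, 13, 5, 14, 11 and 8's is 8, 5, 14, 11; they first meet at 5.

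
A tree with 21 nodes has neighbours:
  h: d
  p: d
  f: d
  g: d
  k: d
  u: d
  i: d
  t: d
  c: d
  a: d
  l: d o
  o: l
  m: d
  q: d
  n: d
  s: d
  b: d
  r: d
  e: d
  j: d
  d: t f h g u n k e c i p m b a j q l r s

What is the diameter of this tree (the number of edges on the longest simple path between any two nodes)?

3

A longest path is o - l - d - i, with 3 edges.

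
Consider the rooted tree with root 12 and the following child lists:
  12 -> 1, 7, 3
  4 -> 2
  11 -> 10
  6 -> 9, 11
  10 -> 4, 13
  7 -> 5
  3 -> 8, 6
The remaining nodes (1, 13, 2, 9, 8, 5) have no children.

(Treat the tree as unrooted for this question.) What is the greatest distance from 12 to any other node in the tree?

Distances from 12 peak at 6, attained at 2.
12 – 3 – 6 – 11 – 10 – 4 – 2

6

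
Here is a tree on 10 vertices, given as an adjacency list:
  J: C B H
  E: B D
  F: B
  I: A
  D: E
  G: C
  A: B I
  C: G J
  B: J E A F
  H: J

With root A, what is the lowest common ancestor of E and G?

B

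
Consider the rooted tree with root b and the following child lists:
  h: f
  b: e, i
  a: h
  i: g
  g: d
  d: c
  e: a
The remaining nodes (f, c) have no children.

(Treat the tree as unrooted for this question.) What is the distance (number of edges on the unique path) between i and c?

3

The path is i – g – d – c, which has 3 edges.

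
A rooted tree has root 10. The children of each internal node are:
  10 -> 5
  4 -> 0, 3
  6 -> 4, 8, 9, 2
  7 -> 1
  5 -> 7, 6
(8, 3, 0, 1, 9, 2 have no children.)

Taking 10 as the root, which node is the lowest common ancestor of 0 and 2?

Path 0→root: 0 4 6 5 10; path 2→root: 2 6 5 10.
First common node: 6.

6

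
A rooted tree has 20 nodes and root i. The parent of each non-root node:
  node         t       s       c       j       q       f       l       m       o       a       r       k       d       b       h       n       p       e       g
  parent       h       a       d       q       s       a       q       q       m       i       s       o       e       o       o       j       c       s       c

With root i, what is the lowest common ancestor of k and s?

Path k→root: k o m q s a i; path s→root: s a i.
First common node: s.

s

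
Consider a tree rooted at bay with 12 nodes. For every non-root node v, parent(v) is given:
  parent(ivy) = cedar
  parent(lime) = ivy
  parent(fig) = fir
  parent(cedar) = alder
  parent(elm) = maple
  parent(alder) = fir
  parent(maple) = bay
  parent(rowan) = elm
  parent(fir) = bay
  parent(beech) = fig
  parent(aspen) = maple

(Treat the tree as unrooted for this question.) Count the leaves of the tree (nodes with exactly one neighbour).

4

The leaves are aspen, beech, lime, rowan.
That is 4 leaves.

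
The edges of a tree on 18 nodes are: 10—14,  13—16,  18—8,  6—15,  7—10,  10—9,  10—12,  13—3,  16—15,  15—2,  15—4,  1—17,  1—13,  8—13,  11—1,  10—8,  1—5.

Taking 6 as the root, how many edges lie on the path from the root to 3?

4

Climbing from 3 to the root: 3–13–16–15–6. That's 4 steps.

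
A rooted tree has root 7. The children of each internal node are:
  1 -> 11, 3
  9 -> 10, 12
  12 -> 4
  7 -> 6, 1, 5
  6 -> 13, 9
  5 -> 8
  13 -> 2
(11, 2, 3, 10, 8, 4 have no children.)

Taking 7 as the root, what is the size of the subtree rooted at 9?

Descendants of 9 (including itself): 9, 12, 10, 4. That's 4.

4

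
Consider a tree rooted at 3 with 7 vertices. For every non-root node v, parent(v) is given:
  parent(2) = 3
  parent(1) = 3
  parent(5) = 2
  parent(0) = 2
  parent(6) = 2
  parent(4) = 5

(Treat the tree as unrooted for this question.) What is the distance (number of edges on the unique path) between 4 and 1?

4

4 - 5 - 2 - 3 - 1: 4 edges.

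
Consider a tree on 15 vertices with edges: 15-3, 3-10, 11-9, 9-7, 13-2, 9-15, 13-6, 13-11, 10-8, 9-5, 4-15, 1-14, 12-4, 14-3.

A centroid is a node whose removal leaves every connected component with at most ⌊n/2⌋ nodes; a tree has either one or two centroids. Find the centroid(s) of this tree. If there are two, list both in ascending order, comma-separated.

15

Delete 15: the remaining components have sizes 7, 5, 2. Max 7 ≤ 7, so 15 is a centroid.
Every other node leaves some component of size > 7, so the centroid is unique.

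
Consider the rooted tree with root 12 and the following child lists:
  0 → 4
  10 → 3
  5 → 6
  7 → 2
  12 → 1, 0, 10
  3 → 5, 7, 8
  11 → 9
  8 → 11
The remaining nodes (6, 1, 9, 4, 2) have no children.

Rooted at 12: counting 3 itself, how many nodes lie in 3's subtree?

8

3's subtree: {3, 8, 5, 7, 11, 6, 2, 9}, size 8.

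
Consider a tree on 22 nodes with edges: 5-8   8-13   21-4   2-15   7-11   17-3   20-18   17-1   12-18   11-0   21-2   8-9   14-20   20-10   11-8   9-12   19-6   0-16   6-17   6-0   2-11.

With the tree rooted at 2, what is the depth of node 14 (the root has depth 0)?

2 – 11 – 8 – 9 – 12 – 18 – 20 – 14 — 7 edges.

7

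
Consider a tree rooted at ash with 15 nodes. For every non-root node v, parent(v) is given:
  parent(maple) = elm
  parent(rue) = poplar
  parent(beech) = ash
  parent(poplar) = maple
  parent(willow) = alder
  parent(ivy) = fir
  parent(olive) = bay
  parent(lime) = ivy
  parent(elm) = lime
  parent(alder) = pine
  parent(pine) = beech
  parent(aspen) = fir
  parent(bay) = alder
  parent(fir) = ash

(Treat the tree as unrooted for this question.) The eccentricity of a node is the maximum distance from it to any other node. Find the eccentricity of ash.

7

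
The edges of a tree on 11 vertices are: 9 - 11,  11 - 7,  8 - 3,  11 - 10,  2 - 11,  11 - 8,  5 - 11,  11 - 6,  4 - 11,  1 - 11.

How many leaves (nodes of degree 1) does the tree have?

Degree-1 nodes: 1, 2, 3, 4, 5, 6, 7, 9, 10 — 9 of them.

9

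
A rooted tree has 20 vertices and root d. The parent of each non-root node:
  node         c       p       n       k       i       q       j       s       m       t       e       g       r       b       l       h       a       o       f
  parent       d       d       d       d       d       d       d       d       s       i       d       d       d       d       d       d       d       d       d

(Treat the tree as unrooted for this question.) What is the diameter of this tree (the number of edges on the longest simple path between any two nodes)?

A longest path is t - i - d - s - m, with 4 edges.

4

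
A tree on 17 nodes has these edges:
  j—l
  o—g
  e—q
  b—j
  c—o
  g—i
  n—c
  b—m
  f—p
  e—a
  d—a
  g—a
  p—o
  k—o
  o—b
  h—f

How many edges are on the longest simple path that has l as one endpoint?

The node farthest from l is q, via l–j–b–o–g–a–e–q — 7 edges.

7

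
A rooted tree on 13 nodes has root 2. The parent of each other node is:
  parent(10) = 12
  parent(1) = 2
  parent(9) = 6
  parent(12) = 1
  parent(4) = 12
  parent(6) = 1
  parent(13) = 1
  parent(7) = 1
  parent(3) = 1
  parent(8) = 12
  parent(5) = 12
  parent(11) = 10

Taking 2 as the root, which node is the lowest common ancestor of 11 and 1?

1

Path 11→root: 11 10 12 1 2; path 1→root: 1 2.
First common node: 1.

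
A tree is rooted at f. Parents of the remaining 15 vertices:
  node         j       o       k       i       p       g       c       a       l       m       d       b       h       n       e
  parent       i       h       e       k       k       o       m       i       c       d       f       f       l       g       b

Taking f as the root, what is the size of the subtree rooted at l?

Descendants of l (including itself): l, h, o, g, n. That's 5.

5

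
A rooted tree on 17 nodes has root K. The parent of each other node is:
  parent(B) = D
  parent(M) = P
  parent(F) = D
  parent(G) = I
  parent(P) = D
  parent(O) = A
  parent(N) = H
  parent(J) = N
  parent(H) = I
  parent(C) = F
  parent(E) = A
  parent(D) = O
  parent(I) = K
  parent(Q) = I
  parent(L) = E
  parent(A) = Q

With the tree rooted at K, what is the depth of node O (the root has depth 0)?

4

Path from K to O: K → I → Q → A → O, which has 4 edges.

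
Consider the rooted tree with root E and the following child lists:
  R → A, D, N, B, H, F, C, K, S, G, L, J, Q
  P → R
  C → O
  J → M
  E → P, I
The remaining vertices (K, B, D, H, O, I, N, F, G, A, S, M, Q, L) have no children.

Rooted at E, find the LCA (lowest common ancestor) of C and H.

R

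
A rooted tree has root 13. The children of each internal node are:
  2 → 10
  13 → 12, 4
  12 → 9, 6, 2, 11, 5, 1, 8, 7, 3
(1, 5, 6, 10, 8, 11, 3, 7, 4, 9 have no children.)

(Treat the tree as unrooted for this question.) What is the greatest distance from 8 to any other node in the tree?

A farthest node from 8 is 10 (4 also at distance 3).
The path 8 – 12 – 2 – 10 has 3 edges.

3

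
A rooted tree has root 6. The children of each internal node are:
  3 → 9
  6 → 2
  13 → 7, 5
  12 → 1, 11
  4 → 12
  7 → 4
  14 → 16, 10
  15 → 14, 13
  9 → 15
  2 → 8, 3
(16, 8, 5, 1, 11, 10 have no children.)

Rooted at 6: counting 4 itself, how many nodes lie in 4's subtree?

4

Descendants of 4 (including itself): 4, 12, 11, 1. That's 4.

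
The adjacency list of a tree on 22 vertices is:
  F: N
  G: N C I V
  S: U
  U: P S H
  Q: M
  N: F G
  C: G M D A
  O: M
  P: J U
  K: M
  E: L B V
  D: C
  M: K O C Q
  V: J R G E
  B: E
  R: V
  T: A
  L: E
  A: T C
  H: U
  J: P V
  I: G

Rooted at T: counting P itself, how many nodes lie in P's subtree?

4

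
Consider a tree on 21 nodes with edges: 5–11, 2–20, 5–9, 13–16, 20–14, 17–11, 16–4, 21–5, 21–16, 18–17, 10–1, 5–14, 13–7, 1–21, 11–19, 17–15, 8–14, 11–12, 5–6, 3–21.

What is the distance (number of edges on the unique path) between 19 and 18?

19–11–17–18: 3 edges.

3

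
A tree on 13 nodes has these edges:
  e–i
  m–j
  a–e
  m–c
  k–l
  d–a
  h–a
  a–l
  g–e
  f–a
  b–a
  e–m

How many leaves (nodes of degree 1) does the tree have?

Degree-1 nodes: b, c, d, f, g, h, i, j, k — 9 of them.

9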